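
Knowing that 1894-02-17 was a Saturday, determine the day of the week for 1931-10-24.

Saturday

Day-of-year of February 17, 1894: 48.
Day-of-year of October 24, 1931: 297.
1894 has 365 days, so 365 − 48 = 317 days remain in 1894.
Full years 1895–1930: 28 common + 8 leap = 28×365 + 8×366 = 13148 days.
Total: 317 + 13148 + 297 = 13762 days.
13762 is a multiple of 7, so 1931-10-24 falls on the same weekday: Saturday.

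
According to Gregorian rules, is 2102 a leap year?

2102 is not a leap year.

No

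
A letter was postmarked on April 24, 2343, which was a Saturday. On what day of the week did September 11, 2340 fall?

Count forward from the earlier date (September 11, 2340) to the later (April 24, 2343):
September 11, 2340 → September 11, 2341: 365 days.
September 11, 2341 → September 11, 2342: 365 days.
September 2342: 30 − 11 = 19 days remain.
Then October (31), November (30), December (31), January (31), February 2343 (28), March (31): 31 + 30 + 31 + 31 + 28 + 31 = 182 days.
April 1–24, 2343: 24 days.
Residual: 225 days.
Total: 955 days.
955 mod 7 = 3, so 3 days before Saturday is Wednesday.

Wednesday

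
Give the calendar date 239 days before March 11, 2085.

July 15, 2084

Count 239 days before March 11, 2085:
July 2084: 31 − 15 = 16 days remain.
Then August (31), September (30), October (31), November (30), December (31), January (31), February 2085 (28): 31 + 30 + 31 + 30 + 31 + 31 + 28 = 212 days.
March 1–11, 2085: 11 days.
Total: 16 + 212 + 11 = 239 days.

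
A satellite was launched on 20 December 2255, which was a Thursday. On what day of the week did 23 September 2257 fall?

December 20, 2255 → December 20, 2256: 366 days (2256 is a leap year).
December 2256: 31 − 20 = 11 days remain.
Then January (31), February 2257 (28), March (31), April (30), May (31), June (30), July (31), August (31): 31 + 28 + 31 + 30 + 31 + 30 + 31 + 31 = 243 days.
September 1–23, 2257: 23 days.
Residual: 277 days.
Total: 643 days.
643 mod 7 = 6, so 6 days after Thursday is Wednesday.

Wednesday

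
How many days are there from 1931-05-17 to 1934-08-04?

May 17, 1931 → May 17, 1932: 366 days (1932 is a leap year).
May 17, 1932 → May 17, 1933: 365 days.
May 17, 1933 → May 17, 1934: 365 days.
May 1934: 31 − 17 = 14 days remain.
Then June (30), July (31): 30 + 31 = 61 days.
August 1–4, 1934: 4 days.
Residual: 79 days.
Total: 1175 days.

1175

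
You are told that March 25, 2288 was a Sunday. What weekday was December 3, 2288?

March 2288: 31 − 25 = 6 days remain.
Then April (30), May (31), June (30), July (31), August (31), September (30), October (31), November (30): 30 + 31 + 30 + 31 + 31 + 30 + 31 + 30 = 244 days.
December 1–3, 2288: 3 days.
Total: 6 + 244 + 3 = 253 days.
253 mod 7 = 1, so 1 day after Sunday is Monday.

Monday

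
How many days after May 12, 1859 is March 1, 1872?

4677

From May 12, 1859 to May 12, 1871: 12 years, of which 3 contain a Feb 29 — 9×365 + 3×366 = 4383 days.
May 1871: 31 − 12 = 19 days remain.
Then 9 full months totalling 274 days.
March 1, 1872: 1 day.
Residual: 294 days.
Total: 4677 days.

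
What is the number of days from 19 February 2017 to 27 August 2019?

919

February 19, 2017 → February 19, 2018: 365 days.
February 19, 2018 → February 19, 2019: 365 days.
February 2019: 28 − 19 = 9 days remain (2019 is not a leap year, so February has 28 days).
Then March (31), April (30), May (31), June (30), July (31): 31 + 30 + 31 + 30 + 31 = 153 days.
August 1–27, 2019: 27 days.
Residual: 189 days.
Total: 919 days.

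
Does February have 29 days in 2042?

2042 is not a leap year.

No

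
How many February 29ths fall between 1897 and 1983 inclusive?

Years divisible by 4: 1900, 1904, …, 1980 — 21 in all.
Of these, 1900 is divisible by 100 but not 400, so not leap.
Leap years: 21 − 1 = 20.

20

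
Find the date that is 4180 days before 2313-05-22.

2301-12-11

Count 4180 days before May 22, 2313:
From December 11, 2301 to December 11, 2312: 11 years, of which 3 contain a Feb 29 — 8×365 + 3×366 = 4018 days.
December 2312: 31 − 11 = 20 days remain.
Then January (31), February 2313 (28), March (31), April (30): 31 + 28 + 31 + 30 = 120 days.
May 1–22, 2313: 22 days.
Residual: 162 days.
Total: 4180 days.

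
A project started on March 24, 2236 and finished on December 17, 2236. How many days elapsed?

March 2236: 31 − 24 = 7 days remain.
Then April (30), May (31), June (30), July (31), August (31), September (30), October (31), November (30): 30 + 31 + 30 + 31 + 31 + 30 + 31 + 30 = 244 days.
December 1–17, 2236: 17 days.
Total: 7 + 244 + 17 = 268 days.

268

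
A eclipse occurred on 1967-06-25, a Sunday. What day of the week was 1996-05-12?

Day-of-year of June 25, 1967: 176.
Day-of-year of May 12, 1996: 133.
1967 has 365 days, so 365 − 176 = 189 days remain in 1967.
Full years 1968–1995: 21 common + 7 leap = 21×365 + 7×366 = 10227 days.
Total: 189 + 10227 + 133 = 10549 days.
10549 is a multiple of 7, so 1996-05-12 falls on the same weekday: Sunday.

Sunday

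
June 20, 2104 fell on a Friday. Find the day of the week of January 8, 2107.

June 20, 2104 → June 20, 2105: 365 days.
June 20, 2105 → June 20, 2106: 365 days.
June 2106: 30 − 20 = 10 days remain.
Then July (31), August (31), September (30), October (31), November (30), December (31): 31 + 31 + 30 + 31 + 30 + 31 = 184 days.
January 1–8, 2107: 8 days.
Residual: 202 days.
Total: 932 days.
932 mod 7 = 1, so 1 day after Friday is Saturday.

Saturday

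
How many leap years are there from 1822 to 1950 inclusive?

31

Years divisible by 4: 1824, 1828, …, 1948 — 32 in all.
Of these, 1900 is divisible by 100 but not 400, so not leap.
Leap years: 32 − 1 = 31.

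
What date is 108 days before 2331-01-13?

2330-09-27

Count 108 days before January 13, 2331:
September 2330: 30 − 27 = 3 days remain.
Then October (31), November (30), December (31): 31 + 30 + 31 = 92 days.
January 1–13, 2331: 13 days.
Total: 3 + 92 + 13 = 108 days.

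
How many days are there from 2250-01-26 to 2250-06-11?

January 2250: 31 − 26 = 5 days remain.
Then February 2250 (28), March (31), April (30), May (31): 28 + 31 + 30 + 31 = 120 days.
June 1–11, 2250: 11 days.
Total: 5 + 120 + 11 = 136 days.

136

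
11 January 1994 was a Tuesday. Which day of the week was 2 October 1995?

Monday

January 11, 1994 → January 11, 1995: 365 days.
January 1995: 31 − 11 = 20 days remain.
Then February 1995 (28), March (31), April (30), May (31), June (30), July (31), August (31), September (30): 28 + 31 + 30 + 31 + 30 + 31 + 31 + 30 = 242 days.
October 1–2, 1995: 2 days.
Residual: 264 days.
Total: 629 days.
629 mod 7 = 6, so 6 days after Tuesday is Monday.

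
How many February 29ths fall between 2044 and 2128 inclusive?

Years divisible by 4: 2044, 2048, …, 2128 — 22 in all.
Of these, 2100 is divisible by 100 but not 400, so not leap.
Leap years: 22 − 1 = 21.

21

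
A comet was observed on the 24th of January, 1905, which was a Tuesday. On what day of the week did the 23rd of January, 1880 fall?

Count forward from the earlier date (January 23, 1880) to the later (January 24, 1905):
From January 23, 1880 to January 23, 1905: 25 years, of which 6 contain a Feb 29 — 19×365 + 6×366 = 9131 days.
(1900 is not a leap year (divisible by 100 but not 400).)
Within January 1905: 24 − 23 = 1 day.
Total: 9132 days.
9132 mod 7 = 4, so 4 days before Tuesday is Friday.

Friday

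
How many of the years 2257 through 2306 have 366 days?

11

Years divisible by 4 in [2257, 2306]: 2260, 2264, 2268, 2272, 2276, 2280, 2284, 2288, 2292, 2296, 2300, 2304.
Of these, 2300 is divisible by 100 but not 400, so not leap.
Leap years: 12 − 1 = 11.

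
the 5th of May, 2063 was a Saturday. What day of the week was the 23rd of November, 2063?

Friday

May 2063: 31 − 5 = 26 days remain.
Then June (30), July (31), August (31), September (30), October (31): 30 + 31 + 31 + 30 + 31 = 153 days.
November 1–23, 2063: 23 days.
Total: 26 + 153 + 23 = 202 days.
202 mod 7 = 6, so 6 days after Saturday is Friday.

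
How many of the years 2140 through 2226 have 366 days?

21

Years divisible by 4: 2140, 2144, …, 2224 — 22 in all.
Of these, 2200 is divisible by 100 but not 400, so not leap.
Leap years: 22 − 1 = 21.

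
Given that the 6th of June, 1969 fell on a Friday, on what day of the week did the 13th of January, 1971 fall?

Wednesday

June 1969: 30 − 6 = 24 days remain.
Then 18 full months totalling 549 days.
January 1–13, 1971: 13 days.
Total: 24 + 549 + 13 = 586 days.
586 mod 7 = 5, so 5 days after Friday is Wednesday.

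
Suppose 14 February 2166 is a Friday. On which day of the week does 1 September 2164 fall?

Count forward from the earlier date (September 1, 2164) to the later (February 14, 2166):
September 2164: 30 − 1 = 29 days remain.
Then 16 full months totalling 488 days.
February 1–14, 2166: 14 days (2166 is not a leap year).
Total: 29 + 488 + 14 = 531 days.
531 mod 7 = 6, so 6 days before Friday is Saturday.

Saturday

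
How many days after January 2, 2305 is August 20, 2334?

From January 2, 2305 to January 2, 2334: 29 years, of which 7 contain a Feb 29 — 22×365 + 7×366 = 10592 days.
January 2334: 31 − 2 = 29 days remain.
Then February 2334 (28), March (31), April (30), May (31), June (30), July (31): 28 + 31 + 30 + 31 + 30 + 31 = 181 days.
August 1–20, 2334: 20 days.
Residual: 230 days.
Total: 10822 days.

10822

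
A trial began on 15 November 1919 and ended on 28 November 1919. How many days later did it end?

Within November 1919: 28 − 15 = 13 days.

13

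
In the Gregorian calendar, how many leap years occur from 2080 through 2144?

Years divisible by 4: 2080, 2084, …, 2144 — 17 in all.
Of these, 2100 is divisible by 100 but not 400, so not leap.
Leap years: 17 − 1 = 16.

16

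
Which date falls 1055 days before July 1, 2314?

August 11, 2311

Count 1055 days before July 1, 2314:
Day-of-year of August 11, 2311: 223.
Day-of-year of July 1, 2314: 182.
2311 has 365 days, so 365 − 223 = 142 days remain in 2311.
Full years: 2312: 366; 2313: 365. Sum = 731.
Total: 142 + 731 + 182 = 1055 days.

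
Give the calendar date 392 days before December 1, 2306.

November 4, 2305

Count 392 days before December 1, 2306:
November 2305: 30 − 4 = 26 days remain.
Then 12 full months totalling 365 days.
December 1, 2306: 1 day.
Total: 26 + 365 + 1 = 392 days.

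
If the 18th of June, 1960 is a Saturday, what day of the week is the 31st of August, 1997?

From June 18, 1960 to June 18, 1997: 37 years, of which 9 contain a Feb 29 — 28×365 + 9×366 = 13514 days.
June 1997: 30 − 18 = 12 days remain.
Then July (31): 31 days.
August 1–31, 1997: 31 days.
Residual: 74 days.
Total: 13588 days.
13588 mod 7 = 1, so 1 day after Saturday is Sunday.

Sunday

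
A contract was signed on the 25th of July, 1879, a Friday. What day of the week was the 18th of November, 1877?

Sunday

Count forward from the earlier date (November 18, 1877) to the later (July 25, 1879):
Day-of-year of November 18, 1877: 322.
Day-of-year of July 25, 1879: 206.
1877 has 365 days, so 365 − 322 = 43 days remain in 1877.
Full years: 1878: 365. Sum = 365.
Total: 43 + 365 + 206 = 614 days.
614 mod 7 = 5, so 5 days before Friday is Sunday.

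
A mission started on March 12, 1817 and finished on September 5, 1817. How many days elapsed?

March 1817: 31 − 12 = 19 days remain.
Then April (30), May (31), June (30), July (31), August (31): 30 + 31 + 30 + 31 + 31 = 153 days.
September 1–5, 1817: 5 days.
Total: 19 + 153 + 5 = 177 days.

177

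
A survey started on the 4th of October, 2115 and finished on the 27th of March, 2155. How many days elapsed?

14419

Day-of-year of October 4, 2115: 277.
Day-of-year of March 27, 2155: 86.
2115 has 365 days, so 365 − 277 = 88 days remain in 2115.
Full years 2116–2154: 29 common + 10 leap = 29×365 + 10×366 = 14245 days.
Total: 88 + 14245 + 86 = 14419 days.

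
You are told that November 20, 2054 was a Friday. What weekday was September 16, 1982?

Count forward from the earlier date (September 16, 1982) to the later (November 20, 2054):
Day-of-year of September 16, 1982: 259.
Day-of-year of November 20, 2054: 324.
1982 has 365 days, so 365 − 259 = 106 days remain in 1982.
Full years 1983–2053: 53 common + 18 leap = 53×365 + 18×366 = 25933 days.
Total: 106 + 25933 + 324 = 26363 days.
26363 mod 7 = 1, so 1 day before Friday is Thursday.

Thursday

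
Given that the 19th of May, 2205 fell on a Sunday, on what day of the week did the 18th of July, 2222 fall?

Thursday

From May 19, 2205 to May 19, 2222: 17 years, of which 4 contain a Feb 29 — 13×365 + 4×366 = 6209 days.
May 2222: 31 − 19 = 12 days remain.
Then June (30): 30 days.
July 1–18, 2222: 18 days.
Residual: 60 days.
Total: 6269 days.
6269 mod 7 = 4, so 4 days after Sunday is Thursday.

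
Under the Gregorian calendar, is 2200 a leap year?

2200 is not a leap year (divisible by 100 but not 400).

No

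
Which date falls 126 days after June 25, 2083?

October 29, 2083

Count 126 days after June 25, 2083:
June 2083: 30 − 25 = 5 days remain.
Then July (31), August (31), September (30): 31 + 31 + 30 = 92 days.
October 1–29, 2083: 29 days.
Total: 5 + 92 + 29 = 126 days.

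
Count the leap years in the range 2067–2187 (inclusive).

Years divisible by 4: 2068, 2072, …, 2184 — 30 in all.
Of these, 2100 is divisible by 100 but not 400, so not leap.
Leap years: 30 − 1 = 29.

29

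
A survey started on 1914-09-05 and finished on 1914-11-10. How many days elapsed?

66

September 1914: 30 − 5 = 25 days remain.
Then October (31): 31 days.
November 1–10, 1914: 10 days.
Total: 25 + 31 + 10 = 66 days.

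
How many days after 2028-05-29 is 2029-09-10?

May 29, 2028 → May 29, 2029: 365 days.
May 2029: 31 − 29 = 2 days remain.
Then June (30), July (31), August (31): 30 + 31 + 31 = 92 days.
September 1–10, 2029: 10 days.
Residual: 104 days.
Total: 469 days.

469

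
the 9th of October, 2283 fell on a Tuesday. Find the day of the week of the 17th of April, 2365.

Saturday

Day-of-year of October 9, 2283: 282.
Day-of-year of April 17, 2365: 107.
2283 has 365 days, so 365 − 282 = 83 days remain in 2283.
Full years 2284–2364: 61 common + 20 leap = 61×365 + 20×366 = 29585 days.
Total: 83 + 29585 + 107 = 29775 days.
29775 mod 7 = 4, so 4 days after Tuesday is Saturday.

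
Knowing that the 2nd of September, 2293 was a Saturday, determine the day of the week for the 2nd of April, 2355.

From September 2, 2293 to September 2, 2354: 61 years, of which 14 contain a Feb 29 — 47×365 + 14×366 = 22279 days.
(2300 is not a leap year (divisible by 100 but not 400).)
September 2354: 30 − 2 = 28 days remain.
Then October (31), November (30), December (31), January (31), February 2355 (28), March (31): 31 + 30 + 31 + 31 + 28 + 31 = 182 days.
April 1–2, 2355: 2 days.
Residual: 212 days.
Total: 22491 days.
22491 is a multiple of 7, so the 2nd of April, 2355 falls on the same weekday: Saturday.

Saturday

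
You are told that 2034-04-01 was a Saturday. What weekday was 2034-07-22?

April 2034: 30 − 1 = 29 days remain.
Then May (31), June (30): 31 + 30 = 61 days.
July 1–22, 2034: 22 days.
Total: 29 + 61 + 22 = 112 days.
112 is a multiple of 7, so 2034-07-22 falls on the same weekday: Saturday.

Saturday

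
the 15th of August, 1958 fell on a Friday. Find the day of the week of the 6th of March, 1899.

Count forward from the earlier date (March 6, 1899) to the later (August 15, 1958):
From March 6, 1899 to March 6, 1958: 59 years, of which 14 contain a Feb 29 — 45×365 + 14×366 = 21549 days.
(1900 is not a leap year (divisible by 100 but not 400).)
March 1958: 31 − 6 = 25 days remain.
Then April (30), May (31), June (30), July (31): 30 + 31 + 30 + 31 = 122 days.
August 1–15, 1958: 15 days.
Residual: 162 days.
Total: 21711 days.
21711 mod 7 = 4, so 4 days before Friday is Monday.

Monday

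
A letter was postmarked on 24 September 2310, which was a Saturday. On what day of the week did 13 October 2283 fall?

Count forward from the earlier date (October 13, 2283) to the later (September 24, 2310):
Day-of-year of October 13, 2283: 286.
Day-of-year of September 24, 2310: 267.
2283 has 365 days, so 365 − 286 = 79 days remain in 2283.
Full years 2284–2309: 20 common + 6 leap = 20×365 + 6×366 = 9496 days.
Total: 79 + 9496 + 267 = 9842 days.
9842 is a multiple of 7, so 13 October 2283 falls on the same weekday: Saturday.

Saturday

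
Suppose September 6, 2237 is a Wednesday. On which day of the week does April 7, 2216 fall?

Sunday

Count forward from the earlier date (April 7, 2216) to the later (September 6, 2237):
Day-of-year of April 7, 2216: 98.
Day-of-year of September 6, 2237: 249.
2216 has 366 days, so 366 − 98 = 268 days remain in 2216.
Full years 2217–2236: 15 common + 5 leap = 15×365 + 5×366 = 7305 days.
Total: 268 + 7305 + 249 = 7822 days.
7822 mod 7 = 3, so 3 days before Wednesday is Sunday.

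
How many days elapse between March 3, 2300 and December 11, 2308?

Day-of-year of March 3, 2300: 62.
Day-of-year of December 11, 2308: 346.
2300 has 365 days, so 365 − 62 = 303 days remain in 2300.
Full years 2301–2307: 6 common + 1 leap = 6×365 + 1×366 = 2556 days.
Total: 303 + 2556 + 346 = 3205 days.

3205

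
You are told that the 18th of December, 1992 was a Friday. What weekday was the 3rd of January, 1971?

Count forward from the earlier date (January 3, 1971) to the later (December 18, 1992):
Day-of-year of January 3, 1971: 3.
Day-of-year of December 18, 1992: 353.
1971 has 365 days, so 365 − 3 = 362 days remain in 1971.
Full years 1972–1991: 15 common + 5 leap = 15×365 + 5×366 = 7305 days.
Total: 362 + 7305 + 353 = 8020 days.
8020 mod 7 = 5, so 5 days before Friday is Sunday.

Sunday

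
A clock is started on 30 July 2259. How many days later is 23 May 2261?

663

July 2259: 31 − 30 = 1 day remains.
Then 21 full months totalling 639 days.
May 1–23, 2261: 23 days.
Total: 1 + 639 + 23 = 663 days.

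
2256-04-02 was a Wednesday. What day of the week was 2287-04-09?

Saturday

From April 2, 2256 to April 2, 2287: 31 years, of which 7 contain a Feb 29 — 24×365 + 7×366 = 11322 days.
Within April 2287: 9 − 2 = 7 days.
Total: 11329 days.
11329 mod 7 = 3, so 3 days after Wednesday is Saturday.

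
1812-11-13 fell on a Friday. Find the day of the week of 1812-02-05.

Wednesday

Count forward from the earlier date (February 5, 1812) to the later (November 13, 1812):
February 1812: 29 − 5 = 24 days remain (1812 is a leap year, so February has 29 days).
Then March (31), April (30), May (31), June (30), July (31), August (31), September (30), October (31): 31 + 30 + 31 + 30 + 31 + 31 + 30 + 31 = 245 days.
November 1–13, 1812: 13 days.
Total: 24 + 245 + 13 = 282 days.
282 mod 7 = 2, so 2 days before Friday is Wednesday.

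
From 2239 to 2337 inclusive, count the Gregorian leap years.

24

Years divisible by 4: 2240, 2244, …, 2336 — 25 in all.
Of these, 2300 is divisible by 100 but not 400, so not leap.
Leap years: 25 − 1 = 24.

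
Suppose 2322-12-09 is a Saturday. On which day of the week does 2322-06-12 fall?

Monday

Count forward from the earlier date (June 12, 2322) to the later (December 9, 2322):
June 2322: 30 − 12 = 18 days remain.
Then July (31), August (31), September (30), October (31), November (30): 31 + 31 + 30 + 31 + 30 = 153 days.
December 1–9, 2322: 9 days.
Total: 18 + 153 + 9 = 180 days.
180 mod 7 = 5, so 5 days before Saturday is Monday.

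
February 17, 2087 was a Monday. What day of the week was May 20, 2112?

From February 17, 2087 to February 17, 2112: 25 years, of which 5 contain a Feb 29 — 20×365 + 5×366 = 9130 days.
(2100 is not a leap year (divisible by 100 but not 400).)
February 2112: 29 − 17 = 12 days remain (2112 is a leap year, so February has 29 days).
Then March (31), April (30): 31 + 30 = 61 days.
May 1–20, 2112: 20 days.
Residual: 93 days.
Total: 9223 days.
9223 mod 7 = 4, so 4 days after Monday is Friday.

Friday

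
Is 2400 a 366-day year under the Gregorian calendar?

Yes

2400 is a leap year (divisible by 400).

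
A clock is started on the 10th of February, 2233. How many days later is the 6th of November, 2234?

634

Day-of-year of February 10, 2233: 41.
Day-of-year of November 6, 2234: 310.
2233 has 365 days, so 365 − 41 = 324 days remain in 2233.
Total: 324 + 310 = 634 days.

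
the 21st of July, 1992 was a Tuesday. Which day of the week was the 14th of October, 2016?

From July 21, 1992 to July 21, 2016: 24 years, of which 6 contain a Feb 29 — 18×365 + 6×366 = 8766 days.
(2000 is a leap year (divisible by 400).)
July 2016: 31 − 21 = 10 days remain.
Then August (31), September (30): 31 + 30 = 61 days.
October 1–14, 2016: 14 days.
Residual: 85 days.
Total: 8851 days.
8851 mod 7 = 3, so 3 days after Tuesday is Friday.

Friday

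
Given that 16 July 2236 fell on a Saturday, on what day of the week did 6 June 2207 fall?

Count forward from the earlier date (June 6, 2207) to the later (July 16, 2236):
Day-of-year of June 6, 2207: 157.
Day-of-year of July 16, 2236: 198.
2207 has 365 days, so 365 − 157 = 208 days remain in 2207.
Full years 2208–2235: 21 common + 7 leap = 21×365 + 7×366 = 10227 days.
Total: 208 + 10227 + 198 = 10633 days.
10633 is a multiple of 7, so 6 June 2207 falls on the same weekday: Saturday.

Saturday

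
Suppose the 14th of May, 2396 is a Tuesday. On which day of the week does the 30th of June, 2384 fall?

Count forward from the earlier date (June 30, 2384) to the later (May 14, 2396):
Day-of-year of June 30, 2384: 182.
Day-of-year of May 14, 2396: 135.
2384 has 366 days, so 366 − 182 = 184 days remain in 2384.
Full years 2385–2395: 9 common + 2 leap = 9×365 + 2×366 = 4017 days.
Total: 184 + 4017 + 135 = 4336 days.
4336 mod 7 = 3, so 3 days before Tuesday is Saturday.

Saturday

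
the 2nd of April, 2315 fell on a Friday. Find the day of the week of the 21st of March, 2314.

Saturday

Count forward from the earlier date (March 21, 2314) to the later (April 2, 2315):
March 2314: 31 − 21 = 10 days remain.
Then 12 full months totalling 365 days.
April 1–2, 2315: 2 days.
Total: 10 + 365 + 2 = 377 days.
377 mod 7 = 6, so 6 days before Friday is Saturday.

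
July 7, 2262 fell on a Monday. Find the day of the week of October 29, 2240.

Count forward from the earlier date (October 29, 2240) to the later (July 7, 2262):
From October 29, 2240 to October 29, 2261: 21 years, of which 5 contain a Feb 29 — 16×365 + 5×366 = 7670 days.
October 2261: 31 − 29 = 2 days remain.
Then November (30), December (31), January (31), February 2262 (28), March (31), April (30), May (31), June (30): 30 + 31 + 31 + 28 + 31 + 30 + 31 + 30 = 242 days.
July 1–7, 2262: 7 days.
Residual: 251 days.
Total: 7921 days.
7921 mod 7 = 4, so 4 days before Monday is Thursday.

Thursday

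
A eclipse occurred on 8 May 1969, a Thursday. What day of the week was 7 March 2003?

From May 8, 1969 to May 8, 2002: 33 years, of which 8 contain a Feb 29 — 25×365 + 8×366 = 12053 days.
(2000 is a leap year (divisible by 400).)
May 2002: 31 − 8 = 23 days remain.
Then 9 full months totalling 273 days.
March 1–7, 2003: 7 days.
Residual: 303 days.
Total: 12356 days.
12356 mod 7 = 1, so 1 day after Thursday is Friday.

Friday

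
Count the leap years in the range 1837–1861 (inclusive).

Years divisible by 4 in [1837, 1861]: 1840, 1844, 1848, 1852, 1856, 1860.
No century exceptions apply. Count: 6.

6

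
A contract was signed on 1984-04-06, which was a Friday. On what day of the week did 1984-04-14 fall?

Within April 1984: 14 − 6 = 8 days.
8 mod 7 = 1, so 1 day after Friday is Saturday.

Saturday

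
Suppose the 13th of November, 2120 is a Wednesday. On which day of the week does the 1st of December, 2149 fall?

Day-of-year of November 13, 2120: 318.
Day-of-year of December 1, 2149: 335.
2120 has 366 days, so 366 − 318 = 48 days remain in 2120.
Full years 2121–2148: 21 common + 7 leap = 21×365 + 7×366 = 10227 days.
Total: 48 + 10227 + 335 = 10610 days.
10610 mod 7 = 5, so 5 days after Wednesday is Monday.

Monday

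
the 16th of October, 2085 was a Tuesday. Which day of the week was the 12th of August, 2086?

Monday

October 2085: 31 − 16 = 15 days remain.
Then 9 full months totalling 273 days.
August 1–12, 2086: 12 days.
Residual: 300 days.
Total: 300 days.
300 mod 7 = 6, so 6 days after Tuesday is Monday.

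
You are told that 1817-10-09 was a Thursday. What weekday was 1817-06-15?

Count forward from the earlier date (June 15, 1817) to the later (October 9, 1817):
June 1817: 30 − 15 = 15 days remain.
Then July (31), August (31), September (30): 31 + 31 + 30 = 92 days.
October 1–9, 1817: 9 days.
Total: 15 + 92 + 9 = 116 days.
116 mod 7 = 4, so 4 days before Thursday is Sunday.

Sunday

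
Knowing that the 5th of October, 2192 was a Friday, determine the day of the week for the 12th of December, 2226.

Tuesday

Day-of-year of October 5, 2192: 279.
Day-of-year of December 12, 2226: 346.
2192 has 366 days, so 366 − 279 = 87 days remain in 2192.
Full years 2193–2225: 26 common + 7 leap = 26×365 + 7×366 = 12052 days.
Total: 87 + 12052 + 346 = 12485 days.
12485 mod 7 = 4, so 4 days after Friday is Tuesday.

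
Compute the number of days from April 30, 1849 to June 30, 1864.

5540

From April 30, 1849 to April 30, 1864: 15 years, of which 4 contain a Feb 29 — 11×365 + 4×366 = 5479 days.
April 1864: 30 − 30 = 0 days remain.
Then May (31): 31 days.
June 1–30, 1864: 30 days.
Residual: 61 days.
Total: 5540 days.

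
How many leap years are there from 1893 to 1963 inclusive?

Years divisible by 4: 1896, 1900, …, 1960 — 17 in all.
Of these, 1900 is divisible by 100 but not 400, so not leap.
Leap years: 17 − 1 = 16.

16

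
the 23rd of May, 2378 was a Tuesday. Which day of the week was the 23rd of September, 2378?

Saturday

May 2378: 31 − 23 = 8 days remain.
Then June (30), July (31), August (31): 30 + 31 + 31 = 92 days.
September 1–23, 2378: 23 days.
Total: 8 + 92 + 23 = 123 days.
123 mod 7 = 4, so 4 days after Tuesday is Saturday.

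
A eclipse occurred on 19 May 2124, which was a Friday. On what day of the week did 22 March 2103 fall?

Thursday

Count forward from the earlier date (March 22, 2103) to the later (May 19, 2124):
Day-of-year of March 22, 2103: 81.
Day-of-year of May 19, 2124: 140.
2103 has 365 days, so 365 − 81 = 284 days remain in 2103.
Full years 2104–2123: 15 common + 5 leap = 15×365 + 5×366 = 7305 days.
Total: 284 + 7305 + 140 = 7729 days.
7729 mod 7 = 1, so 1 day before Friday is Thursday.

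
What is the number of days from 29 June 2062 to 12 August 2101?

14288

From June 29, 2062 to June 29, 2101: 39 years, of which 9 contain a Feb 29 — 30×365 + 9×366 = 14244 days.
(2100 is not a leap year (divisible by 100 but not 400).)
June 2101: 30 − 29 = 1 day remains.
Then July (31): 31 days.
August 1–12, 2101: 12 days.
Residual: 44 days.
Total: 14288 days.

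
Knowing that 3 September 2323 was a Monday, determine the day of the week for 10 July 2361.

Monday

From September 3, 2323 to September 3, 2360: 37 years, of which 10 contain a Feb 29 — 27×365 + 10×366 = 13515 days.
September 2360: 30 − 3 = 27 days remain.
Then 9 full months totalling 273 days.
July 1–10, 2361: 10 days.
Residual: 310 days.
Total: 13825 days.
13825 is a multiple of 7, so 10 July 2361 falls on the same weekday: Monday.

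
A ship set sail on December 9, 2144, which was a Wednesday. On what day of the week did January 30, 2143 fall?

Wednesday

Count forward from the earlier date (January 30, 2143) to the later (December 9, 2144):
Day-of-year of January 30, 2143: 30.
Day-of-year of December 9, 2144: 344.
2143 has 365 days, so 365 − 30 = 335 days remain in 2143.
Total: 335 + 344 = 679 days.
679 is a multiple of 7, so January 30, 2143 falls on the same weekday: Wednesday.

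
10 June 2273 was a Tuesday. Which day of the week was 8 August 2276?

June 10, 2273 → June 10, 2274: 365 days.
June 10, 2274 → June 10, 2275: 365 days.
June 10, 2275 → June 10, 2276: 366 days (2276 is a leap year).
June 2276: 30 − 10 = 20 days remain.
Then July (31): 31 days.
August 1–8, 2276: 8 days.
Residual: 59 days.
Total: 1155 days.
1155 is a multiple of 7, so 8 August 2276 falls on the same weekday: Tuesday.

Tuesday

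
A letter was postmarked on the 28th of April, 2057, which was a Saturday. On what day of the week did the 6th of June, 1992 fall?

Count forward from the earlier date (June 6, 1992) to the later (April 28, 2057):
Day-of-year of June 6, 1992: 158.
Day-of-year of April 28, 2057: 118.
1992 has 366 days, so 366 − 158 = 208 days remain in 1992.
Full years 1993–2056: 48 common + 16 leap = 48×365 + 16×366 = 23376 days.
Total: 208 + 23376 + 118 = 23702 days.
23702 is a multiple of 7, so the 6th of June, 1992 falls on the same weekday: Saturday.

Saturday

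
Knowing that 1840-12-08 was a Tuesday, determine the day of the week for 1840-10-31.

Count forward from the earlier date (October 31, 1840) to the later (December 8, 1840):
October 1840: 31 − 31 = 0 days remain.
Then November (30): 30 days.
December 1–8, 1840: 8 days.
Total: 0 + 30 + 8 = 38 days.
38 mod 7 = 3, so 3 days before Tuesday is Saturday.

Saturday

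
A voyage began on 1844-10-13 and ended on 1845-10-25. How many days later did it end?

Day-of-year of October 13, 1844: 287.
Day-of-year of October 25, 1845: 298.
1844 has 366 days, so 366 − 287 = 79 days remain in 1844.
Total: 79 + 298 = 377 days.

377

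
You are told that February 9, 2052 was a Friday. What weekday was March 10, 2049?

Wednesday

Count forward from the earlier date (March 10, 2049) to the later (February 9, 2052):
Day-of-year of March 10, 2049: 69.
Day-of-year of February 9, 2052: 40.
2049 has 365 days, so 365 − 69 = 296 days remain in 2049.
Full years: 2050: 365; 2051: 365. Sum = 730.
Total: 296 + 730 + 40 = 1066 days.
1066 mod 7 = 2, so 2 days before Friday is Wednesday.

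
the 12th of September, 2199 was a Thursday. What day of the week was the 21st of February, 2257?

From September 12, 2199 to September 12, 2256: 57 years, of which 14 contain a Feb 29 — 43×365 + 14×366 = 20819 days.
(2200 is not a leap year (divisible by 100 but not 400).)
September 2256: 30 − 12 = 18 days remain.
Then October (31), November (30), December (31), January (31): 31 + 30 + 31 + 31 = 123 days.
February 1–21, 2257: 21 days (2257 is not a leap year).
Residual: 162 days.
Total: 20981 days.
20981 mod 7 = 2, so 2 days after Thursday is Saturday.

Saturday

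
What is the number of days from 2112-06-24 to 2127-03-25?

5387

From June 24, 2112 to June 24, 2126: 14 years, of which 3 contain a Feb 29 — 11×365 + 3×366 = 5113 days.
June 2126: 30 − 24 = 6 days remain.
Then July (31), August (31), September (30), October (31), November (30), December (31), January (31), February 2127 (28): 31 + 31 + 30 + 31 + 30 + 31 + 31 + 28 = 243 days.
March 1–25, 2127: 25 days.
Residual: 274 days.
Total: 5387 days.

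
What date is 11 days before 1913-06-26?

1913-06-15

Count 11 days before June 26, 1913:
Within June 1913: 26 − 15 = 11 days.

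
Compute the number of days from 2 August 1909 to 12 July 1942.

Day-of-year of August 2, 1909: 214.
Day-of-year of July 12, 1942: 193.
1909 has 365 days, so 365 − 214 = 151 days remain in 1909.
Full years 1910–1941: 24 common + 8 leap = 24×365 + 8×366 = 11688 days.
Total: 151 + 11688 + 193 = 12032 days.

12032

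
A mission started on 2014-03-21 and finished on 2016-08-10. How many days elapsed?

Day-of-year of March 21, 2014: 80.
Day-of-year of August 10, 2016: 223.
2014 has 365 days, so 365 − 80 = 285 days remain in 2014.
Full years: 2015: 365. Sum = 365.
Total: 285 + 365 + 223 = 873 days.

873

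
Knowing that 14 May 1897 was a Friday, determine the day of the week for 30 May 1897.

Sunday

Within May 1897: 30 − 14 = 16 days.
16 mod 7 = 2, so 2 days after Friday is Sunday.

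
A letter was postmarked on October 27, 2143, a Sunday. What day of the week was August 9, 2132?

Count forward from the earlier date (August 9, 2132) to the later (October 27, 2143):
From August 9, 2132 to August 9, 2143: 11 years, of which 2 contain a Feb 29 — 9×365 + 2×366 = 4017 days.
August 2143: 31 − 9 = 22 days remain.
Then September (30): 30 days.
October 1–27, 2143: 27 days.
Residual: 79 days.
Total: 4096 days.
4096 mod 7 = 1, so 1 day before Sunday is Saturday.

Saturday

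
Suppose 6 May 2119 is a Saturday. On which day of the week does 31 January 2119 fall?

Tuesday

Count forward from the earlier date (January 31, 2119) to the later (May 6, 2119):
January 2119: 31 − 31 = 0 days remain.
Then February 2119 (28), March (31), April (30): 28 + 31 + 30 = 89 days.
May 1–6, 2119: 6 days.
Total: 0 + 89 + 6 = 95 days.
95 mod 7 = 4, so 4 days before Saturday is Tuesday.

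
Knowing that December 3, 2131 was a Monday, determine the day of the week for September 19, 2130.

Count forward from the earlier date (September 19, 2130) to the later (December 3, 2131):
Day-of-year of September 19, 2130: 262.
Day-of-year of December 3, 2131: 337.
2130 has 365 days, so 365 − 262 = 103 days remain in 2130.
Total: 103 + 337 = 440 days.
440 mod 7 = 6, so 6 days before Monday is Tuesday.

Tuesday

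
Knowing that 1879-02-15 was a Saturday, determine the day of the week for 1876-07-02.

Sunday

Count forward from the earlier date (July 2, 1876) to the later (February 15, 1879):
Day-of-year of July 2, 1876: 184.
Day-of-year of February 15, 1879: 46.
1876 has 366 days, so 366 − 184 = 182 days remain in 1876.
Full years: 1877: 365; 1878: 365. Sum = 730.
Total: 182 + 730 + 46 = 958 days.
958 mod 7 = 6, so 6 days before Saturday is Sunday.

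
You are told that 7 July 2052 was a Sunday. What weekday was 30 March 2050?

Wednesday

Count forward from the earlier date (March 30, 2050) to the later (July 7, 2052):
March 30, 2050 → March 30, 2051: 365 days.
March 30, 2051 → March 30, 2052: 366 days (2052 is a leap year).
March 2052: 31 − 30 = 1 day remains.
Then April (30), May (31), June (30): 30 + 31 + 30 = 91 days.
July 1–7, 2052: 7 days.
Residual: 99 days.
Total: 830 days.
830 mod 7 = 4, so 4 days before Sunday is Wednesday.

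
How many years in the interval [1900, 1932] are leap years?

8

Years divisible by 4 in [1900, 1932]: 1900, 1904, 1908, 1912, 1916, 1920, 1924, 1928, 1932.
Of these, 1900 is divisible by 100 but not 400, so not leap.
Leap years: 9 − 1 = 8.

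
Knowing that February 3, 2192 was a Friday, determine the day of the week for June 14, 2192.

February 2192: 29 − 3 = 26 days remain (2192 is a leap year, so February has 29 days).
Then March (31), April (30), May (31): 31 + 30 + 31 = 92 days.
June 1–14, 2192: 14 days.
Total: 26 + 92 + 14 = 132 days.
132 mod 7 = 6, so 6 days after Friday is Thursday.

Thursday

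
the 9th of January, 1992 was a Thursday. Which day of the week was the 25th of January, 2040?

From January 9, 1992 to January 9, 2040: 48 years, of which 12 contain a Feb 29 — 36×365 + 12×366 = 17532 days.
(2000 is a leap year (divisible by 400).)
Within January 2040: 25 − 9 = 16 days.
Total: 17548 days.
17548 mod 7 = 6, so 6 days after Thursday is Wednesday.

Wednesday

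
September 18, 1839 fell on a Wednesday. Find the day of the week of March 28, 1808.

Count forward from the earlier date (March 28, 1808) to the later (September 18, 1839):
From March 28, 1808 to March 28, 1839: 31 years, of which 7 contain a Feb 29 — 24×365 + 7×366 = 11322 days.
March 1839: 31 − 28 = 3 days remain.
Then April (30), May (31), June (30), July (31), August (31): 30 + 31 + 30 + 31 + 31 = 153 days.
September 1–18, 1839: 18 days.
Residual: 174 days.
Total: 11496 days.
11496 mod 7 = 2, so 2 days before Wednesday is Monday.

Monday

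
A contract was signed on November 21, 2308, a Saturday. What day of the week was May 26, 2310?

Thursday

Day-of-year of November 21, 2308: 326.
Day-of-year of May 26, 2310: 146.
2308 has 366 days, so 366 − 326 = 40 days remain in 2308.
Full years: 2309: 365. Sum = 365.
Total: 40 + 365 + 146 = 551 days.
551 mod 7 = 5, so 5 days after Saturday is Thursday.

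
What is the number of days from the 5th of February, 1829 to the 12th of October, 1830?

February 5, 1829 → February 5, 1830: 365 days.
February 1830: 28 − 5 = 23 days remain (1830 is not a leap year, so February has 28 days).
Then March (31), April (30), May (31), June (30), July (31), August (31), September (30): 31 + 30 + 31 + 30 + 31 + 31 + 30 = 214 days.
October 1–12, 1830: 12 days.
Residual: 249 days.
Total: 614 days.

614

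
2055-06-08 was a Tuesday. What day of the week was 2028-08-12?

Count forward from the earlier date (August 12, 2028) to the later (June 8, 2055):
From August 12, 2028 to August 12, 2054: 26 years, of which 6 contain a Feb 29 — 20×365 + 6×366 = 9496 days.
August 2054: 31 − 12 = 19 days remain.
Then 9 full months totalling 273 days.
June 1–8, 2055: 8 days.
Residual: 300 days.
Total: 9796 days.
9796 mod 7 = 3, so 3 days before Tuesday is Saturday.

Saturday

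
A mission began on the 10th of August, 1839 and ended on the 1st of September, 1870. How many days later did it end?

From August 10, 1839 to August 10, 1870: 31 years, of which 8 contain a Feb 29 — 23×365 + 8×366 = 11323 days.
August 1870: 31 − 10 = 21 days remain.
September 1, 1870: 1 day.
Residual: 22 days.
Total: 11345 days.

11345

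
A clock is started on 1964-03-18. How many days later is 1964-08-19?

March 1964: 31 − 18 = 13 days remain.
Then April (30), May (31), June (30), July (31): 30 + 31 + 30 + 31 = 122 days.
August 1–19, 1964: 19 days.
Total: 13 + 122 + 19 = 154 days.

154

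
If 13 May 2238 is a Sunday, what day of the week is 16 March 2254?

From May 13, 2238 to May 13, 2253: 15 years, of which 4 contain a Feb 29 — 11×365 + 4×366 = 5479 days.
May 2253: 31 − 13 = 18 days remain.
Then 9 full months totalling 273 days.
March 1–16, 2254: 16 days.
Residual: 307 days.
Total: 5786 days.
5786 mod 7 = 4, so 4 days after Sunday is Thursday.

Thursday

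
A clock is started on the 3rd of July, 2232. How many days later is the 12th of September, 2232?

71

July 2232: 31 − 3 = 28 days remain.
Then August (31): 31 days.
September 1–12, 2232: 12 days.
Total: 28 + 31 + 12 = 71 days.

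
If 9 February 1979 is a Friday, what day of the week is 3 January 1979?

Count forward from the earlier date (January 3, 1979) to the later (February 9, 1979):
January 1979: 31 − 3 = 28 days remain.
February 1–9, 1979: 9 days (1979 is not a leap year).
Total: 28 + 9 = 37 days.
37 mod 7 = 2, so 2 days before Friday is Wednesday.

Wednesday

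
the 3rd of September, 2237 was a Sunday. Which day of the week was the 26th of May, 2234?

Count forward from the earlier date (May 26, 2234) to the later (September 3, 2237):
Day-of-year of May 26, 2234: 146.
Day-of-year of September 3, 2237: 246.
2234 has 365 days, so 365 − 146 = 219 days remain in 2234.
Full years: 2235: 365; 2236: 366. Sum = 731.
Total: 219 + 731 + 246 = 1196 days.
1196 mod 7 = 6, so 6 days before Sunday is Monday.

Monday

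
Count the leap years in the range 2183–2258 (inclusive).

Years divisible by 4: 2184, 2188, …, 2256 — 19 in all.
Of these, 2200 is divisible by 100 but not 400, so not leap.
Leap years: 19 − 1 = 18.

18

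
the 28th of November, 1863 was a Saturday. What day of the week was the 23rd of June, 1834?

Monday

Count forward from the earlier date (June 23, 1834) to the later (November 28, 1863):
From June 23, 1834 to June 23, 1863: 29 years, of which 7 contain a Feb 29 — 22×365 + 7×366 = 10592 days.
June 1863: 30 − 23 = 7 days remain.
Then July (31), August (31), September (30), October (31): 31 + 31 + 30 + 31 = 123 days.
November 1–28, 1863: 28 days.
Residual: 158 days.
Total: 10750 days.
10750 mod 7 = 5, so 5 days before Saturday is Monday.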